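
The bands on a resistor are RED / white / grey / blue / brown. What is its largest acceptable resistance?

Red → 2 (first significant figure)
White → 9 (second significant figure)
Grey → 8 (third significant figure)
Blue → ×10^6 multiplier
Brown → ±1% tolerance
298 × 1000000 = 298000000 Ω
Largest = 298000000 × (1 + 1/100) = 300980000 Ω.

300980000 Ω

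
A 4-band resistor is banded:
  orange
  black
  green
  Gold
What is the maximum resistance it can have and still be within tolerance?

Orange → 3 (first significant figure)
Black → 0 (second significant figure)
Green → ×10^5 multiplier
Gold → ±5% tolerance
30 × 100000 = 3000000 Ω
Maximum = 3000000 × (1 + 5/100) = 3150000 Ω.

3150000 Ω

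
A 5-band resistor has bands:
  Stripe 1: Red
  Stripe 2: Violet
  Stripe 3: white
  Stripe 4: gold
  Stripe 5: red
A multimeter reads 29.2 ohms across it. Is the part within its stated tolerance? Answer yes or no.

Red → 2 (first significant figure)
Violet → 7 (second significant figure)
White → 9 (third significant figure)
Gold → ×0.1 multiplier
Red → ±2% tolerance
279 × 0.1 = 27.9 Ω
Allowed range: 27.342 Ω to 28.458 Ω.
29.2 ohms lies outside that range.

no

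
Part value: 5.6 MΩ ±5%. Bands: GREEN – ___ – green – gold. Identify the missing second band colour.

5600000 Ω = 56 × 10^5.
The second band gives digit 6 of the significand, and 6 is blue.

blue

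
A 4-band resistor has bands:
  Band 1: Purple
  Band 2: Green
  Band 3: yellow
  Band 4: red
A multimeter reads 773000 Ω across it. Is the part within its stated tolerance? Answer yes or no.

Violet → 7 (first significant figure)
Green → 5 (second significant figure)
Yellow → ×10^4 multiplier
Red → ±2% tolerance
75 × 10000 = 750000 Ω
Allowed range: 735000 Ω to 765000 Ω.
773000 Ω lies outside that range.

no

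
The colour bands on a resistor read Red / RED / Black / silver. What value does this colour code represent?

Red → 2 (first significant figure)
Red → 2 (second significant figure)
Black → ×1 multiplier
22 × 1 = 22 Ω

22 Ω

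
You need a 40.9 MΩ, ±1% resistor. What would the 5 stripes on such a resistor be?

40900000 Ω = 409 × 10^5.
4 → yellow
0 → black
9 → white
Multiplier 10^5 → green.
±1% tolerance → brown.

yellow, black, white, green, brown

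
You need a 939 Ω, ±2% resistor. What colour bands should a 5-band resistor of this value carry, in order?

white, orange, white, black, red

939 Ω = 939 × 10^0.
9 → white
3 → orange
9 → white
Multiplier 10^0 → black.
±2% tolerance → red.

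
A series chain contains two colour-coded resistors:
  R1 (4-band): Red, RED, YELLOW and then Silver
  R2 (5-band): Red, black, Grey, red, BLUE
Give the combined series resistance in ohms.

240800 Ω

R1: red, red → 22; yellow ×10^4 → 220000 Ω.
R2: red, black, grey → 208; red ×10^2 → 20800 Ω.
Series: 220000 + 20800 = 240800 Ω.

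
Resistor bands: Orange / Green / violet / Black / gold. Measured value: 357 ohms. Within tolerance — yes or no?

yes

Orange → 3 (first significant figure)
Green → 5 (second significant figure)
Violet → 7 (third significant figure)
Black → ×1 multiplier
Gold → ±5% tolerance
357 × 1 = 357 Ω
Allowed range: 339.15 Ω to 374.85 Ω.
357 ohms lies inside that range.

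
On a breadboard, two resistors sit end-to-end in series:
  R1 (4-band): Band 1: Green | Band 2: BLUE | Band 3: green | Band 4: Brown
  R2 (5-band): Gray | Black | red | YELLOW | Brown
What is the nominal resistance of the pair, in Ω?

R1: green, blue → 56; green ×10^5 → 5600000 Ω.
R2: grey, black, red → 802; yellow ×10^4 → 8020000 Ω.
Series: 5600000 + 8020000 = 13620000 Ω.

13620000 Ω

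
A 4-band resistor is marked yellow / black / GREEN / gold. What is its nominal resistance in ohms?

Yellow → 4 (first significant figure)
Black → 0 (second significant figure)
Green → ×10^5 multiplier
40 × 100000 = 4000000 Ω

4000000 Ω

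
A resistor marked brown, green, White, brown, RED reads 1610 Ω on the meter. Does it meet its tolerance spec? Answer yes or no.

yes

Brown → 1 (first significant figure)
Green → 5 (second significant figure)
White → 9 (third significant figure)
Brown → ×10 multiplier
Red → ±2% tolerance
159 × 10 = 1590 Ω
Allowed range: 1558.2 Ω to 1621.8 Ω.
1610 Ω lies inside that range.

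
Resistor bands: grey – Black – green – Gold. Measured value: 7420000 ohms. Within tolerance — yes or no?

no

Grey → 8 (first significant figure)
Black → 0 (second significant figure)
Green → ×10^5 multiplier
Gold → ±5% tolerance
80 × 100000 = 8000000 Ω
Allowed range: 7600000 Ω to 8400000 Ω.
7420000 ohms lies outside that range.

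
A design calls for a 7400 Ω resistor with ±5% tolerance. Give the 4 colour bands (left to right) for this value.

7400 Ω = 74 × 10^2.
7 → violet
4 → yellow
Multiplier 10^2 → red.
±5% tolerance → gold.

violet, yellow, red, gold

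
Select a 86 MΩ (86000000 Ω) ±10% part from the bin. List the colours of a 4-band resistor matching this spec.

grey, blue, blue, silver

86000000 Ω = 86 × 10^6.
8 → grey
6 → blue
Multiplier 10^6 → blue.
±10% tolerance → silver.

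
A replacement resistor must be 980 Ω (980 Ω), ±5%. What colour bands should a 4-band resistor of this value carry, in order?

white, grey, brown, gold

980 Ω = 98 × 10^1.
9 → white
8 → grey
Multiplier 10^1 → brown.
±5% tolerance → gold.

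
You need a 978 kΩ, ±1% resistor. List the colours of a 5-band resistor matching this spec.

white, violet, grey, orange, brown

978000 Ω = 978 × 10^3.
9 → white
7 → violet
8 → grey
Multiplier 10^3 → orange.
±1% tolerance → brown.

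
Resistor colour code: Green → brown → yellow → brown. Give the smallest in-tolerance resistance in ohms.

Green → 5 (first significant figure)
Brown → 1 (second significant figure)
Yellow → ×10^4 multiplier
Brown → ±1% tolerance
51 × 10000 = 510000 Ω
Smallest = 510000 × (1 − 1/100) = 504900 Ω.

504900 Ω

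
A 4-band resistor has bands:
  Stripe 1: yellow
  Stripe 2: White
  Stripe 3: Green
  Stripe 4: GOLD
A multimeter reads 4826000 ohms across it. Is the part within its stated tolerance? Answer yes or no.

Yellow → 4 (first significant figure)
White → 9 (second significant figure)
Green → ×10^5 multiplier
Gold → ±5% tolerance
49 × 100000 = 4900000 Ω
Allowed range: 4655000 Ω to 5145000 Ω.
4826000 ohms lies inside that range.

yes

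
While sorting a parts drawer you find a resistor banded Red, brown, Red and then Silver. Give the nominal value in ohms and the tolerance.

2100 Ω ±10%

Red → 2 (first significant figure)
Brown → 1 (second significant figure)
Red → ×10^2 multiplier
Silver → ±10% tolerance
21 × 100 = 2100 Ω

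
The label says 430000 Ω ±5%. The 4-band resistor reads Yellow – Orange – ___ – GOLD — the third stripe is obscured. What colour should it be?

430000 Ω = 43 × 10^4.
The third band is the multiplier, 10^4, which is yellow.

yellow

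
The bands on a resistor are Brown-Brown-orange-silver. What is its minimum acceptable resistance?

Brown → 1 (first significant figure)
Brown → 1 (second significant figure)
Orange → ×10^3 multiplier
Silver → ±10% tolerance
11 × 1000 = 11000 Ω
Minimum = 11000 × (1 − 10/100) = 9900 Ω.

9900 Ω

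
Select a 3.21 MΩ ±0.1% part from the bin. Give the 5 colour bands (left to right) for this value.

3210000 Ω = 321 × 10^4.
3 → orange
2 → red
1 → brown
Multiplier 10^4 → yellow.
±0.1% tolerance → violet.

orange, red, brown, yellow, violet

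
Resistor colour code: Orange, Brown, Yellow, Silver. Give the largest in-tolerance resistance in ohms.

341000 Ω

Orange → 3 (first significant figure)
Brown → 1 (second significant figure)
Yellow → ×10^4 multiplier
Silver → ±10% tolerance
31 × 10000 = 310000 Ω
Largest = 310000 × (1 + 10/100) = 341000 Ω.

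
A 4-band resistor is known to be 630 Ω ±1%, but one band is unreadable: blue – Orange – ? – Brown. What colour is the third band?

brown

630 Ω = 63 × 10^1.
The third band is the multiplier, 10^1, which is brown.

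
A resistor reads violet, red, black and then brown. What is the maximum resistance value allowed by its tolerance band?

Violet → 7 (first significant figure)
Red → 2 (second significant figure)
Black → ×1 multiplier
Brown → ±1% tolerance
72 × 1 = 72 Ω
Maximum = 72 × (1 + 1/100) = 72.72 Ω.

72.72 Ω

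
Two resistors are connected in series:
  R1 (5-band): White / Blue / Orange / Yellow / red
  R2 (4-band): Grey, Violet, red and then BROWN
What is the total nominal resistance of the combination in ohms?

R1: white, blue, orange → 963; yellow ×10^4 → 9630000 Ω.
R2: grey, violet → 87; red ×10^2 → 8700 Ω.
Series: 9630000 + 8700 = 9638700 Ω.

9638700 Ω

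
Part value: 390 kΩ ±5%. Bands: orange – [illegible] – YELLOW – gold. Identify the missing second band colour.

white

390000 Ω = 39 × 10^4.
The second band gives digit 9 of the significand, and 9 is white.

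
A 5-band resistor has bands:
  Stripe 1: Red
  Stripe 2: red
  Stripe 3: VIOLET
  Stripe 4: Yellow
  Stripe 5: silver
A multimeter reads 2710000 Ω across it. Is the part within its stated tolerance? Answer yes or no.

no

Red → 2 (first significant figure)
Red → 2 (second significant figure)
Violet → 7 (third significant figure)
Yellow → ×10^4 multiplier
Silver → ±10% tolerance
227 × 10000 = 2270000 Ω
Allowed range: 2043000 Ω to 2497000 Ω.
2710000 Ω lies outside that range.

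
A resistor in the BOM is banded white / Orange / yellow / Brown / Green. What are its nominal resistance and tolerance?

9340 Ω ±0.5%

White → 9 (first significant figure)
Orange → 3 (second significant figure)
Yellow → 4 (third significant figure)
Brown → ×10 multiplier
Green → ±0.5% tolerance
934 × 10 = 9340 Ω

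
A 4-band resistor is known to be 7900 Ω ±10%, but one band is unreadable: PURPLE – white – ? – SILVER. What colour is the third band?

red

7900 Ω = 79 × 10^2.
The third band is the multiplier, 10^2, which is red.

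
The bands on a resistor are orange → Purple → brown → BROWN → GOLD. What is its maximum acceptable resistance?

3895.5 Ω

Orange → 3 (first significant figure)
Violet → 7 (second significant figure)
Brown → 1 (third significant figure)
Brown → ×10 multiplier
Gold → ±5% tolerance
371 × 10 = 3710 Ω
Maximum = 3710 × (1 + 5/100) = 3895.5 Ω.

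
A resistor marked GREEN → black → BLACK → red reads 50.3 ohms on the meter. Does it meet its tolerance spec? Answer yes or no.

yes

Green → 5 (first significant figure)
Black → 0 (second significant figure)
Black → ×1 multiplier
Red → ±2% tolerance
50 × 1 = 50 Ω
Allowed range: 49 Ω to 51 Ω.
50.3 ohms lies inside that range.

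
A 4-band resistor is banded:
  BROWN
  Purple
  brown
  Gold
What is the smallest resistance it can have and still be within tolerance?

161.5 Ω

Brown → 1 (first significant figure)
Violet → 7 (second significant figure)
Brown → ×10 multiplier
Gold → ±5% tolerance
17 × 10 = 170 Ω
Smallest = 170 × (1 − 5/100) = 161.5 Ω.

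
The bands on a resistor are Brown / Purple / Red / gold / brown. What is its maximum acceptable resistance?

17.372 Ω

Brown → 1 (first significant figure)
Violet → 7 (second significant figure)
Red → 2 (third significant figure)
Gold → ×0.1 multiplier
Brown → ±1% tolerance
172 × 0.1 = 17.2 Ω
Maximum = 17.2 × (1 + 1/100) = 17.372 Ω.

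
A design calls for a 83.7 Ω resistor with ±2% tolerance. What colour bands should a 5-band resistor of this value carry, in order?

grey, orange, violet, gold, red

83.7 Ω = 837 × 10^-1.
8 → grey
3 → orange
7 → violet
Multiplier 10^-1 → gold.
±2% tolerance → red.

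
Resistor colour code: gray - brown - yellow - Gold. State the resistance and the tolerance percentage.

810000 Ω ±5%

Grey → 8 (first significant figure)
Brown → 1 (second significant figure)
Yellow → ×10^4 multiplier
Gold → ±5% tolerance
81 × 10000 = 810000 Ω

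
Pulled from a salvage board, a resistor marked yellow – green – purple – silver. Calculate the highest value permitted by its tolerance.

Yellow → 4 (first significant figure)
Green → 5 (second significant figure)
Violet → ×10^7 multiplier
Silver → ±10% tolerance
45 × 10000000 = 450000000 Ω
Highest = 450000000 × (1 + 10/100) = 495000000 Ω.

495000000 Ω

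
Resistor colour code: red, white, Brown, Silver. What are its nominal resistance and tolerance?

290 Ω ±10%

Red → 2 (first significant figure)
White → 9 (second significant figure)
Brown → ×10 multiplier
Silver → ±10% tolerance
29 × 10 = 290 Ω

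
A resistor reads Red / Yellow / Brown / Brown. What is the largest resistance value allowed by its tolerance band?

Red → 2 (first significant figure)
Yellow → 4 (second significant figure)
Brown → ×10 multiplier
Brown → ±1% tolerance
24 × 10 = 240 Ω
Largest = 240 × (1 + 1/100) = 242.4 Ω.

242.4 Ω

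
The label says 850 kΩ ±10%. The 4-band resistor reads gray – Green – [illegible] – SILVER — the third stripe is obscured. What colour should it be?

yellow

850000 Ω = 85 × 10^4.
The third band is the multiplier, 10^4, which is yellow.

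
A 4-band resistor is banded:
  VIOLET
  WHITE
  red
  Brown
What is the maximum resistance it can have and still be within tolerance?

Violet → 7 (first significant figure)
White → 9 (second significant figure)
Red → ×10^2 multiplier
Brown → ±1% tolerance
79 × 100 = 7900 Ω
Maximum = 7900 × (1 + 1/100) = 7979 Ω.

7979 Ω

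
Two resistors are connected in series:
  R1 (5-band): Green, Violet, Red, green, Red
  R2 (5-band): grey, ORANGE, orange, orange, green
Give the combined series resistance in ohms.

R1: green, violet, red → 572; green ×10^5 → 57200000 Ω.
R2: grey, orange, orange → 833; orange ×10^3 → 833000 Ω.
Series: 57200000 + 833000 = 58033000 Ω.

58033000 Ω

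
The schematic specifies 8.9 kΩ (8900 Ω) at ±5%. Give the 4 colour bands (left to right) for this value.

grey, white, red, gold

8900 Ω = 89 × 10^2.
8 → grey
9 → white
Multiplier 10^2 → red.
±5% tolerance → gold.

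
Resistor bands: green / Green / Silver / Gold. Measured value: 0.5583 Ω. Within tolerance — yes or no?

yes

Green → 5 (first significant figure)
Green → 5 (second significant figure)
Silver → ×0.01 multiplier
Gold → ±5% tolerance
55 × 0.01 = 0.55 Ω
Allowed range: 0.5225 Ω to 0.5775 Ω.
0.5583 Ω lies inside that range.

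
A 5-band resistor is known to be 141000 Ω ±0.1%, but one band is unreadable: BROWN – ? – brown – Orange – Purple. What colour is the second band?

yellow

141000 Ω = 141 × 10^3.
The second band gives digit 4 of the significand, and 4 is yellow.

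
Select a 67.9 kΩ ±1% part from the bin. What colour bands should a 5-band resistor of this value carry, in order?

blue, violet, white, red, brown

67900 Ω = 679 × 10^2.
6 → blue
7 → violet
9 → white
Multiplier 10^2 → red.
±1% tolerance → brown.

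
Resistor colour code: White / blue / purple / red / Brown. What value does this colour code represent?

96700 Ω

White → 9 (first significant figure)
Blue → 6 (second significant figure)
Violet → 7 (third significant figure)
Red → ×10^2 multiplier
967 × 100 = 96700 Ω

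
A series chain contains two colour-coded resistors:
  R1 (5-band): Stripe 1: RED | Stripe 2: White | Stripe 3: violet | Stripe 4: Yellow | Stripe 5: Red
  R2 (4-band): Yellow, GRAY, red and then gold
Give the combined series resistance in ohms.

R1: red, white, violet → 297; yellow ×10^4 → 2970000 Ω.
R2: yellow, grey → 48; red ×10^2 → 4800 Ω.
Series: 2970000 + 4800 = 2974800 Ω.

2974800 Ω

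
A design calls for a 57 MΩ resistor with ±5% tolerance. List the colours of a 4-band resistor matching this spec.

57000000 Ω = 57 × 10^6.
5 → green
7 → violet
Multiplier 10^6 → blue.
±5% tolerance → gold.

green, violet, blue, gold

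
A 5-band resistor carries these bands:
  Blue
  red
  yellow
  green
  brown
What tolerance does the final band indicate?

The last band, brown, is the tolerance band.
Brown corresponds to ±1%.

±1%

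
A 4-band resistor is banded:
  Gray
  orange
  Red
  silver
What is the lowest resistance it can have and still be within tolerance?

Grey → 8 (first significant figure)
Orange → 3 (second significant figure)
Red → ×10^2 multiplier
Silver → ±10% tolerance
83 × 100 = 8300 Ω
Lowest = 8300 × (1 − 10/100) = 7470 Ω.

7470 Ω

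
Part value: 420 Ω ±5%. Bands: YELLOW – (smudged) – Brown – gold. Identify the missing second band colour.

420 Ω = 42 × 10^1.
The second band gives digit 2 of the significand, and 2 is red.

red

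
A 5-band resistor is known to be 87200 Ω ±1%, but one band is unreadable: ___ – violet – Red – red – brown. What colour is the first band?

87200 Ω = 872 × 10^2.
The first band gives digit 8 of the significand, and 8 is grey.

grey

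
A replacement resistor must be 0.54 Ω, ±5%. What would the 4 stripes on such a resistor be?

green, yellow, silver, gold

0.54 Ω = 54 × 10^-2.
5 → green
4 → yellow
Multiplier 10^-2 → silver.
±5% tolerance → gold.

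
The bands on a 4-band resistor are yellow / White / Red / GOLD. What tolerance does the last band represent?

±5%

The last band, gold, is the tolerance band.
Gold corresponds to ±5%.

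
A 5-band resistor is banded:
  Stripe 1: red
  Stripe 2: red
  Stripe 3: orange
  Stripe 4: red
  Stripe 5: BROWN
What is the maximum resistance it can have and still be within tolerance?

Red → 2 (first significant figure)
Red → 2 (second significant figure)
Orange → 3 (third significant figure)
Red → ×10^2 multiplier
Brown → ±1% tolerance
223 × 100 = 22300 Ω
Maximum = 22300 × (1 + 1/100) = 22523 Ω.

22523 Ω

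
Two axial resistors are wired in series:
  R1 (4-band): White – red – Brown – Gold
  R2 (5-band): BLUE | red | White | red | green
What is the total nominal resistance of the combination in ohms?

R1: white, red → 92; brown ×10 → 920 Ω.
R2: blue, red, white → 629; red ×10^2 → 62900 Ω.
Series: 920 + 62900 = 63820 Ω.

63820 Ω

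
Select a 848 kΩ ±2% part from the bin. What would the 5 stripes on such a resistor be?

grey, yellow, grey, orange, red

848000 Ω = 848 × 10^3.
8 → grey
4 → yellow
8 → grey
Multiplier 10^3 → orange.
±2% tolerance → red.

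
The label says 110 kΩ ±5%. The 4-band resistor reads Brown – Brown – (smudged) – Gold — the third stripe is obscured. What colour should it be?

yellow

110000 Ω = 11 × 10^4.
The third band is the multiplier, 10^4, which is yellow.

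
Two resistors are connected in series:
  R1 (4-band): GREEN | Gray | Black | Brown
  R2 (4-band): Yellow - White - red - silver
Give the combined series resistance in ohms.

4958 Ω

R1: green, grey → 58; black ×1 → 58 Ω.
R2: yellow, white → 49; red ×10^2 → 4900 Ω.
Series: 58 + 4900 = 4958 Ω.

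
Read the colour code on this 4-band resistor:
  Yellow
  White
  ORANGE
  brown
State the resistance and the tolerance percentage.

49000 Ω ±1%

Yellow → 4 (first significant figure)
White → 9 (second significant figure)
Orange → ×10^3 multiplier
Brown → ±1% tolerance
49 × 1000 = 49000 Ω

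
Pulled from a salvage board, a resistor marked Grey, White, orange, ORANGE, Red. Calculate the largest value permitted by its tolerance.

Grey → 8 (first significant figure)
White → 9 (second significant figure)
Orange → 3 (third significant figure)
Orange → ×10^3 multiplier
Red → ±2% tolerance
893 × 1000 = 893000 Ω
Largest = 893000 × (1 + 2/100) = 910860 Ω.

910860 Ω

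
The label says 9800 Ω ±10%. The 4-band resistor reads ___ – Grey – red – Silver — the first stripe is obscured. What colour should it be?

9800 Ω = 98 × 10^2.
The first band gives digit 9 of the significand, and 9 is white.

white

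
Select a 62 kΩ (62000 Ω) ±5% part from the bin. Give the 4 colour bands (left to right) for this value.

blue, red, orange, gold

62000 Ω = 62 × 10^3.
6 → blue
2 → red
Multiplier 10^3 → orange.
±5% tolerance → gold.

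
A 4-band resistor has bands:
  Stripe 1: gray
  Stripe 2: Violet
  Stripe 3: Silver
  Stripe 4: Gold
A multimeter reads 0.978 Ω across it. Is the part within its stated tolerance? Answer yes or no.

no

Grey → 8 (first significant figure)
Violet → 7 (second significant figure)
Silver → ×0.01 multiplier
Gold → ±5% tolerance
87 × 0.01 = 0.87 Ω
Allowed range: 0.8265 Ω to 0.9135 Ω.
0.978 Ω lies outside that range.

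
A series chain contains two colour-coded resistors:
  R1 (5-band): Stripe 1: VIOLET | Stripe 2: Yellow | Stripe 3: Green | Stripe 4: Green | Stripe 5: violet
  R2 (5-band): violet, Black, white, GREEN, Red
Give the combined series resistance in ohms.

145400000 Ω

R1: violet, yellow, green → 745; green ×10^5 → 74500000 Ω.
R2: violet, black, white → 709; green ×10^5 → 70900000 Ω.
Series: 74500000 + 70900000 = 145400000 Ω.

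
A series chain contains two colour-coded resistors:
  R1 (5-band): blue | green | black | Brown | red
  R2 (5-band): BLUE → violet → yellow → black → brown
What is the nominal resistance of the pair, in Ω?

R1: blue, green, black → 650; brown ×10 → 6500 Ω.
R2: blue, violet, yellow → 674; black ×1 → 674 Ω.
Series: 6500 + 674 = 7174 Ω.

7174 Ω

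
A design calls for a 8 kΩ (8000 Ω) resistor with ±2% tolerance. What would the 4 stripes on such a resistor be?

8000 Ω = 80 × 10^2.
8 → grey
0 → black
Multiplier 10^2 → red.
±2% tolerance → red.

grey, black, red, red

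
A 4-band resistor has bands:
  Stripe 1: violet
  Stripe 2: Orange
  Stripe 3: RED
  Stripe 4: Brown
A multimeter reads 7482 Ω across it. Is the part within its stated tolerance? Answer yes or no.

no

Violet → 7 (first significant figure)
Orange → 3 (second significant figure)
Red → ×10^2 multiplier
Brown → ±1% tolerance
73 × 100 = 7300 Ω
Allowed range: 7227 Ω to 7373 Ω.
7482 Ω lies outside that range.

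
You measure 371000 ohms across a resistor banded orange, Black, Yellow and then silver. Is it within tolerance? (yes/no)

no

Orange → 3 (first significant figure)
Black → 0 (second significant figure)
Yellow → ×10^4 multiplier
Silver → ±10% tolerance
30 × 10000 = 300000 Ω
Allowed range: 270000 Ω to 330000 Ω.
371000 ohms lies outside that range.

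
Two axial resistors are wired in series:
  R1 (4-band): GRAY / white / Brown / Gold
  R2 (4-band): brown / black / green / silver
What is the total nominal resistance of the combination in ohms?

1000890 Ω

R1: grey, white → 89; brown ×10 → 890 Ω.
R2: brown, black → 10; green ×10^5 → 1000000 Ω.
Series: 890 + 1000000 = 1000890 Ω.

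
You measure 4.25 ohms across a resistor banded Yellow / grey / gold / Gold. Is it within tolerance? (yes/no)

no

Yellow → 4 (first significant figure)
Grey → 8 (second significant figure)
Gold → ×0.1 multiplier
Gold → ±5% tolerance
48 × 0.1 = 4.8 Ω
Allowed range: 4.56 Ω to 5.04 Ω.
4.25 ohms lies outside that range.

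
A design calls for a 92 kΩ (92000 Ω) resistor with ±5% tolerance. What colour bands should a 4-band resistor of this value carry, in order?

92000 Ω = 92 × 10^3.
9 → white
2 → red
Multiplier 10^3 → orange.
±5% tolerance → gold.

white, red, orange, gold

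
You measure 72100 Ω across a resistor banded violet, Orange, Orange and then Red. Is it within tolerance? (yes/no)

Violet → 7 (first significant figure)
Orange → 3 (second significant figure)
Orange → ×10^3 multiplier
Red → ±2% tolerance
73 × 1000 = 73000 Ω
Allowed range: 71540 Ω to 74460 Ω.
72100 Ω lies inside that range.

yes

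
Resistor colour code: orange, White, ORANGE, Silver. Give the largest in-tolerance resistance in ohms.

Orange → 3 (first significant figure)
White → 9 (second significant figure)
Orange → ×10^3 multiplier
Silver → ±10% tolerance
39 × 1000 = 39000 Ω
Largest = 39000 × (1 + 10/100) = 42900 Ω.

42900 Ω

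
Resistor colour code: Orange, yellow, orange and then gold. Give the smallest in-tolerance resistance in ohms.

Orange → 3 (first significant figure)
Yellow → 4 (second significant figure)
Orange → ×10^3 multiplier
Gold → ±5% tolerance
34 × 1000 = 34000 Ω
Smallest = 34000 × (1 − 5/100) = 32300 Ω.

32300 Ω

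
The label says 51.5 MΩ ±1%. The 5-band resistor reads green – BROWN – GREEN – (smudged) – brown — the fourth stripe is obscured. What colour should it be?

51500000 Ω = 515 × 10^5.
The fourth band is the multiplier, 10^5, which is green.

green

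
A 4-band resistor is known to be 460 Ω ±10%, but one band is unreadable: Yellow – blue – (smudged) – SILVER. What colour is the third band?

460 Ω = 46 × 10^1.
The third band is the multiplier, 10^1, which is brown.

brown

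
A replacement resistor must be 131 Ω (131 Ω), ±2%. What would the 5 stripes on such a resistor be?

131 Ω = 131 × 10^0.
1 → brown
3 → orange
1 → brown
Multiplier 10^0 → black.
±2% tolerance → red.

brown, orange, brown, black, red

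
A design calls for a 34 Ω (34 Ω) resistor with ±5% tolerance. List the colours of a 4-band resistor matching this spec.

34 Ω = 34 × 10^0.
3 → orange
4 → yellow
Multiplier 10^0 → black.
±5% tolerance → gold.

orange, yellow, black, gold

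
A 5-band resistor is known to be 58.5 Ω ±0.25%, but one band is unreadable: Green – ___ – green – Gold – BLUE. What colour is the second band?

58.5 Ω = 585 × 10^-1.
The second band gives digit 8 of the significand, and 8 is grey.

grey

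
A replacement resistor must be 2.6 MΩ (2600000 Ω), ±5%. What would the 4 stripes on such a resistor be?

2600000 Ω = 26 × 10^5.
2 → red
6 → blue
Multiplier 10^5 → green.
±5% tolerance → gold.

red, blue, green, gold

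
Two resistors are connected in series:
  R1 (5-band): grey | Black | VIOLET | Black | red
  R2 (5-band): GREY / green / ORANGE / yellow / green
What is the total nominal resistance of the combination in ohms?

R1: grey, black, violet → 807; black ×1 → 807 Ω.
R2: grey, green, orange → 853; yellow ×10^4 → 8530000 Ω.
Series: 807 + 8530000 = 8530807 Ω.

8530807 Ω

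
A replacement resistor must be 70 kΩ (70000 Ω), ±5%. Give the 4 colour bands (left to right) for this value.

70000 Ω = 70 × 10^3.
7 → violet
0 → black
Multiplier 10^3 → orange.
±5% tolerance → gold.

violet, black, orange, gold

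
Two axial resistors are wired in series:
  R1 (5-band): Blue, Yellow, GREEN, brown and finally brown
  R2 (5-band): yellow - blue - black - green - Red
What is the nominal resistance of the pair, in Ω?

R1: blue, yellow, green → 645; brown ×10 → 6450 Ω.
R2: yellow, blue, black → 460; green ×10^5 → 46000000 Ω.
Series: 6450 + 46000000 = 46006450 Ω.

46006450 Ω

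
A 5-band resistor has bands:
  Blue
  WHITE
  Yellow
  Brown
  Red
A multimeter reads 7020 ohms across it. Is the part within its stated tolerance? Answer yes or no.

Blue → 6 (first significant figure)
White → 9 (second significant figure)
Yellow → 4 (third significant figure)
Brown → ×10 multiplier
Red → ±2% tolerance
694 × 10 = 6940 Ω
Allowed range: 6801.2 Ω to 7078.8 Ω.
7020 ohms lies inside that range.

yes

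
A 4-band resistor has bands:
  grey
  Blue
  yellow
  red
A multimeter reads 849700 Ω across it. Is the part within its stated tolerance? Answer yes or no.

Grey → 8 (first significant figure)
Blue → 6 (second significant figure)
Yellow → ×10^4 multiplier
Red → ±2% tolerance
86 × 10000 = 860000 Ω
Allowed range: 842800 Ω to 877200 Ω.
849700 Ω lies inside that range.

yes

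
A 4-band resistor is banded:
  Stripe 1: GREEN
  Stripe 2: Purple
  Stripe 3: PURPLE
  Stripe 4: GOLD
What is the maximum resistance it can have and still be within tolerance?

598500000 Ω

Green → 5 (first significant figure)
Violet → 7 (second significant figure)
Violet → ×10^7 multiplier
Gold → ±5% tolerance
57 × 10000000 = 570000000 Ω
Maximum = 570000000 × (1 + 5/100) = 598500000 Ω.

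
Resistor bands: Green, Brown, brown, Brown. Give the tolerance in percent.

±1%

The last band, brown, is the tolerance band.
Brown corresponds to ±1%.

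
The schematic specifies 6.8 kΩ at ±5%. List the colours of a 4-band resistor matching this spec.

6800 Ω = 68 × 10^2.
6 → blue
8 → grey
Multiplier 10^2 → red.
±5% tolerance → gold.

blue, grey, red, gold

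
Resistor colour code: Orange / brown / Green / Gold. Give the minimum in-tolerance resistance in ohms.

2945000 Ω

Orange → 3 (first significant figure)
Brown → 1 (second significant figure)
Green → ×10^5 multiplier
Gold → ±5% tolerance
31 × 100000 = 3100000 Ω
Minimum = 3100000 × (1 − 5/100) = 2945000 Ω.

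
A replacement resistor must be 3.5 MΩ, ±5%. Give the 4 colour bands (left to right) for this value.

orange, green, green, gold

3500000 Ω = 35 × 10^5.
3 → orange
5 → green
Multiplier 10^5 → green.
±5% tolerance → gold.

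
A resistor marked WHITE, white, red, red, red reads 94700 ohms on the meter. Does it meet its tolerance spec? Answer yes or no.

White → 9 (first significant figure)
White → 9 (second significant figure)
Red → 2 (third significant figure)
Red → ×10^2 multiplier
Red → ±2% tolerance
992 × 100 = 99200 Ω
Allowed range: 97216 Ω to 101184 Ω.
94700 ohms lies outside that range.

no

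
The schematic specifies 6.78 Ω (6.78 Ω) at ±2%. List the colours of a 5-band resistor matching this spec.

6.78 Ω = 678 × 10^-2.
6 → blue
7 → violet
8 → grey
Multiplier 10^-2 → silver.
±2% tolerance → red.

blue, violet, grey, silver, red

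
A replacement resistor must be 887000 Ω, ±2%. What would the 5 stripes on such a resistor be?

grey, grey, violet, orange, red

887000 Ω = 887 × 10^3.
8 → grey
8 → grey
7 → violet
Multiplier 10^3 → orange.
±2% tolerance → red.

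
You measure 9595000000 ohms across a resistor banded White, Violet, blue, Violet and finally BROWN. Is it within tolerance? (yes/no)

White → 9 (first significant figure)
Violet → 7 (second significant figure)
Blue → 6 (third significant figure)
Violet → ×10^7 multiplier
Brown → ±1% tolerance
976 × 10000000 = 9760000000 Ω
Allowed range: 9662400000 Ω to 9857600000 Ω.
9595000000 ohms lies outside that range.

no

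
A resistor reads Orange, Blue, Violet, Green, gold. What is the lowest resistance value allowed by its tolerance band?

Orange → 3 (first significant figure)
Blue → 6 (second significant figure)
Violet → 7 (third significant figure)
Green → ×10^5 multiplier
Gold → ±5% tolerance
367 × 100000 = 36700000 Ω
Lowest = 36700000 × (1 − 5/100) = 34865000 Ω.

34865000 Ω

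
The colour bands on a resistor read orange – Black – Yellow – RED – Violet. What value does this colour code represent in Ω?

Orange → 3 (first significant figure)
Black → 0 (second significant figure)
Yellow → 4 (third significant figure)
Red → ×10^2 multiplier
304 × 100 = 30400 Ω

30400 Ω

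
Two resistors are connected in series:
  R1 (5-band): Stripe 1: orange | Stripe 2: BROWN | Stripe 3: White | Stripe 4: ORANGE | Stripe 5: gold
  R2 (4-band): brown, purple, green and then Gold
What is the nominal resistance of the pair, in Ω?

2019000 Ω

R1: orange, brown, white → 319; orange ×10^3 → 319000 Ω.
R2: brown, violet → 17; green ×10^5 → 1700000 Ω.
Series: 319000 + 1700000 = 2019000 Ω.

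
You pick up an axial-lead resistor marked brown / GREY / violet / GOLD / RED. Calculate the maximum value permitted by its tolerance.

19.074 Ω

Brown → 1 (first significant figure)
Grey → 8 (second significant figure)
Violet → 7 (third significant figure)
Gold → ×0.1 multiplier
Red → ±2% tolerance
187 × 0.1 = 18.7 Ω
Maximum = 18.7 × (1 + 2/100) = 19.074 Ω.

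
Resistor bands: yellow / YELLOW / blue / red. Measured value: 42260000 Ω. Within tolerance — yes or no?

no

Yellow → 4 (first significant figure)
Yellow → 4 (second significant figure)
Blue → ×10^6 multiplier
Red → ±2% tolerance
44 × 1000000 = 44000000 Ω
Allowed range: 43120000 Ω to 44880000 Ω.
42260000 Ω lies outside that range.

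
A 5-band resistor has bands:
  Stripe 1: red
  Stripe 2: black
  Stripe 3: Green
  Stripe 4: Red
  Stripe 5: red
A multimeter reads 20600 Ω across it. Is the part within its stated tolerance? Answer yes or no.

yes

Red → 2 (first significant figure)
Black → 0 (second significant figure)
Green → 5 (third significant figure)
Red → ×10^2 multiplier
Red → ±2% tolerance
205 × 100 = 20500 Ω
Allowed range: 20090 Ω to 20910 Ω.
20600 Ω lies inside that range.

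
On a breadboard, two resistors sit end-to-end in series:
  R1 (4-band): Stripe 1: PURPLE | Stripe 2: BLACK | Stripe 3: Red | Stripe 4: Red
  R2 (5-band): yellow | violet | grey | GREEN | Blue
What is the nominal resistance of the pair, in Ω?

47807000 Ω

R1: violet, black → 70; red ×10^2 → 7000 Ω.
R2: yellow, violet, grey → 478; green ×10^5 → 47800000 Ω.
Series: 7000 + 47800000 = 47807000 Ω.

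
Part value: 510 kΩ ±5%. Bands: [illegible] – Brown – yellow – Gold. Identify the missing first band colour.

green

510000 Ω = 51 × 10^4.
The first band gives digit 5 of the significand, and 5 is green.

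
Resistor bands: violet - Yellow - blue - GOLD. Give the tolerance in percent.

±5%

The last band, gold, is the tolerance band.
Gold corresponds to ±5%.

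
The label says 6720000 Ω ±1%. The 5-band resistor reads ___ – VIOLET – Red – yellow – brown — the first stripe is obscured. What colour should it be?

blue

6720000 Ω = 672 × 10^4.
The first band gives digit 6 of the significand, and 6 is blue.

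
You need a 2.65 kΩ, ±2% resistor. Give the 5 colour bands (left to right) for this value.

red, blue, green, brown, red

2650 Ω = 265 × 10^1.
2 → red
6 → blue
5 → green
Multiplier 10^1 → brown.
±2% tolerance → red.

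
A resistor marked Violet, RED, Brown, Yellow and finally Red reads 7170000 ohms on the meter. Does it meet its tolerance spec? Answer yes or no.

Violet → 7 (first significant figure)
Red → 2 (second significant figure)
Brown → 1 (third significant figure)
Yellow → ×10^4 multiplier
Red → ±2% tolerance
721 × 10000 = 7210000 Ω
Allowed range: 7065800 Ω to 7354200 Ω.
7170000 ohms lies inside that range.

yes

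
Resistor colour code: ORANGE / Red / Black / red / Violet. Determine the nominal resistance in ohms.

Orange → 3 (first significant figure)
Red → 2 (second significant figure)
Black → 0 (third significant figure)
Red → ×10^2 multiplier
320 × 100 = 32000 Ω

32000 Ω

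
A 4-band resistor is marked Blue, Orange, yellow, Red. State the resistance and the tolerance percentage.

Blue → 6 (first significant figure)
Orange → 3 (second significant figure)
Yellow → ×10^4 multiplier
Red → ±2% tolerance
63 × 10000 = 630000 Ω

630000 Ω ±2%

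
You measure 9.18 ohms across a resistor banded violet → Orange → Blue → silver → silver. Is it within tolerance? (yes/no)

Violet → 7 (first significant figure)
Orange → 3 (second significant figure)
Blue → 6 (third significant figure)
Silver → ×0.01 multiplier
Silver → ±10% tolerance
736 × 0.01 = 7.36 Ω
Allowed range: 6.624 Ω to 8.096 Ω.
9.18 ohms lies outside that range.

no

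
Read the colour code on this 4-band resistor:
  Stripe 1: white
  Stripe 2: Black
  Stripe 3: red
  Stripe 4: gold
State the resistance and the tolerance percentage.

9000 Ω ±5%

White → 9 (first significant figure)
Black → 0 (second significant figure)
Red → ×10^2 multiplier
Gold → ±5% tolerance
90 × 100 = 9000 Ω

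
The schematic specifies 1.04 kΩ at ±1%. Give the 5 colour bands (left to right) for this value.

1040 Ω = 104 × 10^1.
1 → brown
0 → black
4 → yellow
Multiplier 10^1 → brown.
±1% tolerance → brown.

brown, black, yellow, brown, brown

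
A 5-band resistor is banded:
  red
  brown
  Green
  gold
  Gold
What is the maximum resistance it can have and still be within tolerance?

22.575 Ω

Red → 2 (first significant figure)
Brown → 1 (second significant figure)
Green → 5 (third significant figure)
Gold → ×0.1 multiplier
Gold → ±5% tolerance
215 × 0.1 = 21.5 Ω
Maximum = 21.5 × (1 + 5/100) = 22.575 Ω.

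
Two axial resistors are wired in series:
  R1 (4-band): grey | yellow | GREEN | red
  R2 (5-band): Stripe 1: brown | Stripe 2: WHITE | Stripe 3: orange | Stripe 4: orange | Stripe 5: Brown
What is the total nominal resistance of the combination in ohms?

R1: grey, yellow → 84; green ×10^5 → 8400000 Ω.
R2: brown, white, orange → 193; orange ×10^3 → 193000 Ω.
Series: 8400000 + 193000 = 8593000 Ω.

8593000 Ω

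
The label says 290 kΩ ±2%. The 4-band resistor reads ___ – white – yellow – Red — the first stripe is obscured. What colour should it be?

red

290000 Ω = 29 × 10^4.
The first band gives digit 2 of the significand, and 2 is red.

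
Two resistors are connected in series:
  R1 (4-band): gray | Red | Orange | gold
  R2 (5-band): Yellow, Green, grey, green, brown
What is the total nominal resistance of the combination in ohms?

R1: grey, red → 82; orange ×10^3 → 82000 Ω.
R2: yellow, green, grey → 458; green ×10^5 → 45800000 Ω.
Series: 82000 + 45800000 = 45882000 Ω.

45882000 Ω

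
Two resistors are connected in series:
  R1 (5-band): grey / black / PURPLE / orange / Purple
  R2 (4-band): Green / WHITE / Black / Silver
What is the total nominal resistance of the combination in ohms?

R1: grey, black, violet → 807; orange ×10^3 → 807000 Ω.
R2: green, white → 59; black ×1 → 59 Ω.
Series: 807000 + 59 = 807059 Ω.

807059 Ω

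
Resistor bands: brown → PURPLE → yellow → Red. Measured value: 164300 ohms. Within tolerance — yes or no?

no

Brown → 1 (first significant figure)
Violet → 7 (second significant figure)
Yellow → ×10^4 multiplier
Red → ±2% tolerance
17 × 10000 = 170000 Ω
Allowed range: 166600 Ω to 173400 Ω.
164300 ohms lies outside that range.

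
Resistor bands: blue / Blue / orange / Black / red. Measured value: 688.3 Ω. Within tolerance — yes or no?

no

Blue → 6 (first significant figure)
Blue → 6 (second significant figure)
Orange → 3 (third significant figure)
Black → ×1 multiplier
Red → ±2% tolerance
663 × 1 = 663 Ω
Allowed range: 649.74 Ω to 676.26 Ω.
688.3 Ω lies outside that range.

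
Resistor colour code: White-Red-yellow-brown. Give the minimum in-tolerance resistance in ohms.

White → 9 (first significant figure)
Red → 2 (second significant figure)
Yellow → ×10^4 multiplier
Brown → ±1% tolerance
92 × 10000 = 920000 Ω
Minimum = 920000 × (1 − 1/100) = 910800 Ω.

910800 Ω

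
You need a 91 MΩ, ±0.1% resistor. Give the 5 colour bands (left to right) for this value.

91000000 Ω = 910 × 10^5.
9 → white
1 → brown
0 → black
Multiplier 10^5 → green.
±0.1% tolerance → violet.

white, brown, black, green, violet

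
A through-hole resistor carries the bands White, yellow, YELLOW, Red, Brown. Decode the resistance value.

94400 Ω

White → 9 (first significant figure)
Yellow → 4 (second significant figure)
Yellow → 4 (third significant figure)
Red → ×10^2 multiplier
944 × 100 = 94400 Ω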